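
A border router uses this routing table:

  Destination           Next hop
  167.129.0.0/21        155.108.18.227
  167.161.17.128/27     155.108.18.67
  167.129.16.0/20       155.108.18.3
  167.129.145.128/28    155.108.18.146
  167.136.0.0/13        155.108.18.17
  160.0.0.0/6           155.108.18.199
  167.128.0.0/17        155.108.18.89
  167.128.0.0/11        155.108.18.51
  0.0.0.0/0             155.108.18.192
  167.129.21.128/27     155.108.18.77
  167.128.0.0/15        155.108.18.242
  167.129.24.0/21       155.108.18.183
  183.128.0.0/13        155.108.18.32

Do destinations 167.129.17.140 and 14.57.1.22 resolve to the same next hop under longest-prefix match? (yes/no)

167.129.17.140: longest match 167.129.16.0/20 -> 155.108.18.3
14.57.1.22: longest match 0.0.0.0/0 -> 155.108.18.192

no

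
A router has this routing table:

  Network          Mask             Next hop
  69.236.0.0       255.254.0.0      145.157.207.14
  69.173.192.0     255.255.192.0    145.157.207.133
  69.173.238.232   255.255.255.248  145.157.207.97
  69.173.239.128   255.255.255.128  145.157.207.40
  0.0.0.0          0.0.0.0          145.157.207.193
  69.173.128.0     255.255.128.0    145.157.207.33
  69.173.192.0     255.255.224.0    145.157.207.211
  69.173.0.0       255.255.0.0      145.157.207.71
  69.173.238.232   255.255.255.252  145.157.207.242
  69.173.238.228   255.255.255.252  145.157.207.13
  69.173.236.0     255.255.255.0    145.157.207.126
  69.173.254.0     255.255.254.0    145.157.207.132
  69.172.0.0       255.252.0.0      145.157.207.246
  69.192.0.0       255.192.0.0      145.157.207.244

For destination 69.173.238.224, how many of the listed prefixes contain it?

Prefixes containing 69.173.238.224:
  0.0.0.0/0 (default, matches everything)
  69.172.0.0/14 (69.172.0.0 - 69.175.255.255)
  69.173.0.0/16 (69.173.0.0 - 69.173.255.255)
  69.173.128.0/17 (69.173.128.0 - 69.173.255.255)
  69.173.192.0/18 (69.173.192.0 - 69.173.255.255)
Total matching entries: 5.

5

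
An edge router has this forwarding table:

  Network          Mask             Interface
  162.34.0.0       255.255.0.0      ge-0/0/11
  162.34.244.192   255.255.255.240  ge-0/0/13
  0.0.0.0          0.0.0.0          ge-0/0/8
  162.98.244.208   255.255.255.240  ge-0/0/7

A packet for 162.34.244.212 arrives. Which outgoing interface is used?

Routes whose prefix contains 162.34.244.212:
  0.0.0.0/0 (default, matches everything) -> ge-0/0/8
  162.34.0.0/16 (162.34.0.0 - 162.34.255.255) -> ge-0/0/11
More-specific entries that do NOT match:
  162.34.244.192/28 (162.34.244.192 - 162.34.244.207) does not contain 162.34.244.212
  162.98.244.208/28 (162.98.244.208 - 162.98.244.223) does not contain 162.34.244.212
Longest matching prefix is /16 -> interface ge-0/0/11.

ge-0/0/11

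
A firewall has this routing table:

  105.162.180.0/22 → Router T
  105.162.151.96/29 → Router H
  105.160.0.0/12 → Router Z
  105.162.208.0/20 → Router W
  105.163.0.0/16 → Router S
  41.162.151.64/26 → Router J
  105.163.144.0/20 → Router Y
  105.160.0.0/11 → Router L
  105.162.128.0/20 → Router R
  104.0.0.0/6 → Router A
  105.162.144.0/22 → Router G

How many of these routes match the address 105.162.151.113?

Prefixes containing 105.162.151.113:
  104.0.0.0/6 (104.0.0.0 - 107.255.255.255)
  105.160.0.0/11 (105.160.0.0 - 105.191.255.255)
  105.160.0.0/12 (105.160.0.0 - 105.175.255.255)
Total matching entries: 3.

3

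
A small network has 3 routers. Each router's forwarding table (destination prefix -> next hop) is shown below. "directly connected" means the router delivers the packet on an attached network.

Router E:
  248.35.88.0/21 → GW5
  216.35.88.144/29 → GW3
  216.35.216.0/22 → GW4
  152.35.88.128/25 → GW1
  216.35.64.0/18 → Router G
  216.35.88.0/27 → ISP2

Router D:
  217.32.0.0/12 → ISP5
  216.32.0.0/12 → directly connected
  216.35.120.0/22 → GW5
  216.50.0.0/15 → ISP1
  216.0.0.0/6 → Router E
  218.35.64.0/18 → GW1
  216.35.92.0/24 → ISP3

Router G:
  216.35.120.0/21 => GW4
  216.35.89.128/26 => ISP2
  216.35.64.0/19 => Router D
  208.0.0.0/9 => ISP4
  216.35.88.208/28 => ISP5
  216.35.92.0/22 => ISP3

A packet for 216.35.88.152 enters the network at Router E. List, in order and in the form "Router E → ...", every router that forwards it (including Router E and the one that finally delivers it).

Router E → Router G → Router D

At Router E: longest match for 216.35.88.152 is 216.35.64.0/18 -> Router G
At Router G: longest match for 216.35.88.152 is 216.35.64.0/19 -> Router D
At Router D: longest match for 216.35.88.152 is 216.32.0.0/12 -> directly connected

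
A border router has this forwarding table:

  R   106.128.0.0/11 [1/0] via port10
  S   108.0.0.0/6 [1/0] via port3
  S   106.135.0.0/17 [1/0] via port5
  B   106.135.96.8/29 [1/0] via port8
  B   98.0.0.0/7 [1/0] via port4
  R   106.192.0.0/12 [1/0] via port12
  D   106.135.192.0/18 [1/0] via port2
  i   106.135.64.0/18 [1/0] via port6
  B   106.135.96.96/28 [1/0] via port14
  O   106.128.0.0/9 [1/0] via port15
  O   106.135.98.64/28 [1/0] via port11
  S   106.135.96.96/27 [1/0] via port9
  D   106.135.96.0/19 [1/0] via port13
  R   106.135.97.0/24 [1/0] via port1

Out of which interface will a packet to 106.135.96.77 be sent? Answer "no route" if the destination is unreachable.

port13

Routes whose prefix contains 106.135.96.77:
  106.128.0.0/9 (106.128.0.0 - 106.255.255.255) -> port15
  106.128.0.0/11 (106.128.0.0 - 106.159.255.255) -> port10
  106.135.0.0/17 (106.135.0.0 - 106.135.127.255) -> port5
  106.135.64.0/18 (106.135.64.0 - 106.135.127.255) -> port6
  106.135.96.0/19 (106.135.96.0 - 106.135.127.255) -> port13
More-specific entries that do NOT match:
  106.135.96.8/29 (106.135.96.8 - 106.135.96.15) does not contain 106.135.96.77
  106.135.96.96/28 (106.135.96.96 - 106.135.96.111) does not contain 106.135.96.77
  106.135.98.64/28 (106.135.98.64 - 106.135.98.79) does not contain 106.135.96.77
  106.135.96.96/27 (106.135.96.96 - 106.135.96.127) does not contain 106.135.96.77
  106.135.97.0/24 (106.135.97.0 - 106.135.97.255) does not contain 106.135.96.77
Longest matching prefix is /19 -> interface port13.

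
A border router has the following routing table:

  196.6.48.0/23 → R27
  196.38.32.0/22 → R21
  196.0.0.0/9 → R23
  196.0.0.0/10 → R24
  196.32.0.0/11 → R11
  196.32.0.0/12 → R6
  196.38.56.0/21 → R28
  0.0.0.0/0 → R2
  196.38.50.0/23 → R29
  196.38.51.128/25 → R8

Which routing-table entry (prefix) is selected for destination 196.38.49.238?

196.32.0.0/12

Entries matching 196.38.49.238:
  0.0.0.0/0 (default, matches everything)
  196.0.0.0/9 (196.0.0.0 - 196.127.255.255)
  196.0.0.0/10 (196.0.0.0 - 196.63.255.255)
  196.32.0.0/11 (196.32.0.0 - 196.63.255.255)
  196.32.0.0/12 (196.32.0.0 - 196.47.255.255)
Most specific is 196.32.0.0/12.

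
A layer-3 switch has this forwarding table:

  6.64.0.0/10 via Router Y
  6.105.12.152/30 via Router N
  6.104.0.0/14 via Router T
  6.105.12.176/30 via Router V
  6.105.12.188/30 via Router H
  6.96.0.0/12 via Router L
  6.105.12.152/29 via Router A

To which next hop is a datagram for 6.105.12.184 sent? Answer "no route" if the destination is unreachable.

Routes whose prefix contains 6.105.12.184:
  6.64.0.0/10 (6.64.0.0 - 6.127.255.255) -> Router Y
  6.96.0.0/12 (6.96.0.0 - 6.111.255.255) -> Router L
  6.104.0.0/14 (6.104.0.0 - 6.107.255.255) -> Router T
More-specific entries that do NOT match:
  6.105.12.152/30 (6.105.12.152 - 6.105.12.155) does not contain 6.105.12.184
  6.105.12.176/30 (6.105.12.176 - 6.105.12.179) does not contain 6.105.12.184
  6.105.12.188/30 (6.105.12.188 - 6.105.12.191) does not contain 6.105.12.184
  6.105.12.152/29 (6.105.12.152 - 6.105.12.159) does not contain 6.105.12.184
Longest matching prefix is /14 -> next hop Router T.

Router T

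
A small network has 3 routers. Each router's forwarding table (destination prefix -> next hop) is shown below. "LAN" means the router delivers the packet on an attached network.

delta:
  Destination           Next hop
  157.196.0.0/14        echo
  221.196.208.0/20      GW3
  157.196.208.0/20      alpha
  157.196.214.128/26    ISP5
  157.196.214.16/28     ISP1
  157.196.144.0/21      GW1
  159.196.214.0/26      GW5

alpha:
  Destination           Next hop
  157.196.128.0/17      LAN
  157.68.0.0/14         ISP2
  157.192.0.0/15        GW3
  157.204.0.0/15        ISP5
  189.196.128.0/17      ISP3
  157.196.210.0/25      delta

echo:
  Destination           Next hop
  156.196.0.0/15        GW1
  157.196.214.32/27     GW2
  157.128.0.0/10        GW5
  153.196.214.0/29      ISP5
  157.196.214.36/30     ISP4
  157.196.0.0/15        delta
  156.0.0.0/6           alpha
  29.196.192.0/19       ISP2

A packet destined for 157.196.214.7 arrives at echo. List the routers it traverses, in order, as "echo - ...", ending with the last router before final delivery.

echo - delta - alpha

At echo: longest match for 157.196.214.7 is 157.196.0.0/15 -> delta
At delta: longest match for 157.196.214.7 is 157.196.208.0/20 -> alpha
At alpha: longest match for 157.196.214.7 is 157.196.128.0/17 -> LAN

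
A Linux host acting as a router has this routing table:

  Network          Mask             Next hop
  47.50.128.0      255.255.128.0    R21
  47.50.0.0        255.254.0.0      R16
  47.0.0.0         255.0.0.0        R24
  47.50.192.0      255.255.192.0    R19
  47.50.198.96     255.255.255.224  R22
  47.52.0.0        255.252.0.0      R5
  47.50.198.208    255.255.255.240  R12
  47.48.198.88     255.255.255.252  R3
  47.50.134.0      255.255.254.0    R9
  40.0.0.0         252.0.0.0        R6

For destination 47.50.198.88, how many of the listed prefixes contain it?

4

Prefixes containing 47.50.198.88:
  47.0.0.0/8 (47.0.0.0 - 47.255.255.255)
  47.50.0.0/15 (47.50.0.0 - 47.51.255.255)
  47.50.128.0/17 (47.50.128.0 - 47.50.255.255)
  47.50.192.0/18 (47.50.192.0 - 47.50.255.255)
Total matching entries: 4.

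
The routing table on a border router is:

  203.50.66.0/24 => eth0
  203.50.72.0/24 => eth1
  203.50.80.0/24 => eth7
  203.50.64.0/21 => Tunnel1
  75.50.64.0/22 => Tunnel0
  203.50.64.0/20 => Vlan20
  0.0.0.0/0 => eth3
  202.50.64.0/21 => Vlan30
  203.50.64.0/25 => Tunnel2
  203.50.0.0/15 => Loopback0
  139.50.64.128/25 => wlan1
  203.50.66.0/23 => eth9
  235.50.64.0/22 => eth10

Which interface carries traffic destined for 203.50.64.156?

Routes whose prefix contains 203.50.64.156:
  0.0.0.0/0 (default, matches everything) -> eth3
  203.50.0.0/15 (203.50.0.0 - 203.51.255.255) -> Loopback0
  203.50.64.0/20 (203.50.64.0 - 203.50.79.255) -> Vlan20
  203.50.64.0/21 (203.50.64.0 - 203.50.71.255) -> Tunnel1
More-specific entries that do NOT match:
  203.50.64.0/25 (203.50.64.0 - 203.50.64.127) does not contain 203.50.64.156
  139.50.64.128/25 (139.50.64.128 - 139.50.64.255) does not contain 203.50.64.156
  203.50.66.0/24 (203.50.66.0 - 203.50.66.255) does not contain 203.50.64.156
  203.50.72.0/24 (203.50.72.0 - 203.50.72.255) does not contain 203.50.64.156
  203.50.80.0/24 (203.50.80.0 - 203.50.80.255) does not contain 203.50.64.156
  203.50.66.0/23 (203.50.66.0 - 203.50.67.255) does not contain 203.50.64.156
  75.50.64.0/22 (75.50.64.0 - 75.50.67.255) does not contain 203.50.64.156
  235.50.64.0/22 (235.50.64.0 - 235.50.67.255) does not contain 203.50.64.156
Longest matching prefix is /21 -> interface Tunnel1.

Tunnel1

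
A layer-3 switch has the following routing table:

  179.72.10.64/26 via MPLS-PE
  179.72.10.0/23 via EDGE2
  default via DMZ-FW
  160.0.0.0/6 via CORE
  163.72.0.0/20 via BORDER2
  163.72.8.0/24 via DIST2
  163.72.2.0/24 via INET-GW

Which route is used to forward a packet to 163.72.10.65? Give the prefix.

163.72.0.0/20

Entries matching 163.72.10.65:
  0.0.0.0/0 (default, matches everything)
  160.0.0.0/6 (160.0.0.0 - 163.255.255.255)
  163.72.0.0/20 (163.72.0.0 - 163.72.15.255)
Most specific is 163.72.0.0/20.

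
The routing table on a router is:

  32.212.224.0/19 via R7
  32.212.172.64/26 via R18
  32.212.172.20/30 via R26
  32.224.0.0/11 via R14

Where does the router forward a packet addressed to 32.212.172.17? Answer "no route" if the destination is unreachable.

no route

No entry's prefix contains 32.212.172.17; there is no default route.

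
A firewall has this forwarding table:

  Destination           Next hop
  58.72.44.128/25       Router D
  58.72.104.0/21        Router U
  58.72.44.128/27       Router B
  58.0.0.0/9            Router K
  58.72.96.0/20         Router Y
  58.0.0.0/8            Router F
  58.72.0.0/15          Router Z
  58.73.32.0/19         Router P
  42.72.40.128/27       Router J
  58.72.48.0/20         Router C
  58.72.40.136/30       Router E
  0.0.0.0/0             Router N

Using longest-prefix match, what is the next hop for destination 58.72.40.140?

Router Z

Routes whose prefix contains 58.72.40.140:
  0.0.0.0/0 (default, matches everything) -> Router N
  58.0.0.0/8 (58.0.0.0 - 58.255.255.255) -> Router F
  58.0.0.0/9 (58.0.0.0 - 58.127.255.255) -> Router K
  58.72.0.0/15 (58.72.0.0 - 58.73.255.255) -> Router Z
More-specific entries that do NOT match:
  58.72.40.136/30 (58.72.40.136 - 58.72.40.139) does not contain 58.72.40.140
  58.72.44.128/27 (58.72.44.128 - 58.72.44.159) does not contain 58.72.40.140
  42.72.40.128/27 (42.72.40.128 - 42.72.40.159) does not contain 58.72.40.140
  58.72.44.128/25 (58.72.44.128 - 58.72.44.255) does not contain 58.72.40.140
  58.72.104.0/21 (58.72.104.0 - 58.72.111.255) does not contain 58.72.40.140
  58.72.96.0/20 (58.72.96.0 - 58.72.111.255) does not contain 58.72.40.140
  58.72.48.0/20 (58.72.48.0 - 58.72.63.255) does not contain 58.72.40.140
  58.73.32.0/19 (58.73.32.0 - 58.73.63.255) does not contain 58.72.40.140
Longest matching prefix is /15 -> next hop Router Z.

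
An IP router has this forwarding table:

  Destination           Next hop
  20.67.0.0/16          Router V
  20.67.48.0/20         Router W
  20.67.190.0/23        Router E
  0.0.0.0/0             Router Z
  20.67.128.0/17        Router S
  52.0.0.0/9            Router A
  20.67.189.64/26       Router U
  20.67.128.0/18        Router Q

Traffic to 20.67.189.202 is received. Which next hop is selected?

Routes whose prefix contains 20.67.189.202:
  0.0.0.0/0 (default, matches everything) -> Router Z
  20.67.0.0/16 (20.67.0.0 - 20.67.255.255) -> Router V
  20.67.128.0/17 (20.67.128.0 - 20.67.255.255) -> Router S
  20.67.128.0/18 (20.67.128.0 - 20.67.191.255) -> Router Q
More-specific entries that do NOT match:
  20.67.189.64/26 (20.67.189.64 - 20.67.189.127) does not contain 20.67.189.202
  20.67.190.0/23 (20.67.190.0 - 20.67.191.255) does not contain 20.67.189.202
  20.67.48.0/20 (20.67.48.0 - 20.67.63.255) does not contain 20.67.189.202
Longest matching prefix is /18 -> next hop Router Q.

Router Q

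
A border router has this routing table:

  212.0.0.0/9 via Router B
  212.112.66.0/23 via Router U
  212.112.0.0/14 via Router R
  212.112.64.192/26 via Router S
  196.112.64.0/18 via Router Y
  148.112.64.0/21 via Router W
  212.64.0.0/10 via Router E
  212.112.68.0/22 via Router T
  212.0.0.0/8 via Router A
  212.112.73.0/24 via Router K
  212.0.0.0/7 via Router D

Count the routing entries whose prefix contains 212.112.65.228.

Prefixes containing 212.112.65.228:
  212.0.0.0/7 (212.0.0.0 - 213.255.255.255)
  212.0.0.0/8 (212.0.0.0 - 212.255.255.255)
  212.0.0.0/9 (212.0.0.0 - 212.127.255.255)
  212.64.0.0/10 (212.64.0.0 - 212.127.255.255)
  212.112.0.0/14 (212.112.0.0 - 212.115.255.255)
Total matching entries: 5.

5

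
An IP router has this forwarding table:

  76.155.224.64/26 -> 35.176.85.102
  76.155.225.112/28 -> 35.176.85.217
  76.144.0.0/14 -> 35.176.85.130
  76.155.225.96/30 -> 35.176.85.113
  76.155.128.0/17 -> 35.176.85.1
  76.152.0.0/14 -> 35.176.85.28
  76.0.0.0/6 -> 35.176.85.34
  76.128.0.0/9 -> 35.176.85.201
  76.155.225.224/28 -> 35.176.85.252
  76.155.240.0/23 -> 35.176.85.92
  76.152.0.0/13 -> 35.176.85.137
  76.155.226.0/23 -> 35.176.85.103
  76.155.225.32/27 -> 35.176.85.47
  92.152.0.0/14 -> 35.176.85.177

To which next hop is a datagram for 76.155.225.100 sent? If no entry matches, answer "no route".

35.176.85.1

Routes whose prefix contains 76.155.225.100:
  76.0.0.0/6 (76.0.0.0 - 79.255.255.255) -> 35.176.85.34
  76.128.0.0/9 (76.128.0.0 - 76.255.255.255) -> 35.176.85.201
  76.152.0.0/13 (76.152.0.0 - 76.159.255.255) -> 35.176.85.137
  76.152.0.0/14 (76.152.0.0 - 76.155.255.255) -> 35.176.85.28
  76.155.128.0/17 (76.155.128.0 - 76.155.255.255) -> 35.176.85.1
More-specific entries that do NOT match:
  76.155.225.96/30 (76.155.225.96 - 76.155.225.99) does not contain 76.155.225.100
  76.155.225.112/28 (76.155.225.112 - 76.155.225.127) does not contain 76.155.225.100
  76.155.225.224/28 (76.155.225.224 - 76.155.225.239) does not contain 76.155.225.100
  76.155.225.32/27 (76.155.225.32 - 76.155.225.63) does not contain 76.155.225.100
  76.155.224.64/26 (76.155.224.64 - 76.155.224.127) does not contain 76.155.225.100
  76.155.240.0/23 (76.155.240.0 - 76.155.241.255) does not contain 76.155.225.100
  76.155.226.0/23 (76.155.226.0 - 76.155.227.255) does not contain 76.155.225.100
Longest matching prefix is /17 -> next hop 35.176.85.1.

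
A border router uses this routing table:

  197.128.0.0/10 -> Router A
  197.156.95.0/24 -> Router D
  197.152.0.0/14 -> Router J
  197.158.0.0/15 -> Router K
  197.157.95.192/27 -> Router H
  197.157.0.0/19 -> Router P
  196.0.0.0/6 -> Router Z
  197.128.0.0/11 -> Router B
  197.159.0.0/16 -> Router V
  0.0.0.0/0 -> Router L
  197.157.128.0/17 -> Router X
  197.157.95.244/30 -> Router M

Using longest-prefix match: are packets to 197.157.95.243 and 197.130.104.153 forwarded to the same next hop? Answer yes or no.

yes

197.157.95.243: longest match 197.128.0.0/11 -> Router B
197.130.104.153: longest match 197.128.0.0/11 -> Router B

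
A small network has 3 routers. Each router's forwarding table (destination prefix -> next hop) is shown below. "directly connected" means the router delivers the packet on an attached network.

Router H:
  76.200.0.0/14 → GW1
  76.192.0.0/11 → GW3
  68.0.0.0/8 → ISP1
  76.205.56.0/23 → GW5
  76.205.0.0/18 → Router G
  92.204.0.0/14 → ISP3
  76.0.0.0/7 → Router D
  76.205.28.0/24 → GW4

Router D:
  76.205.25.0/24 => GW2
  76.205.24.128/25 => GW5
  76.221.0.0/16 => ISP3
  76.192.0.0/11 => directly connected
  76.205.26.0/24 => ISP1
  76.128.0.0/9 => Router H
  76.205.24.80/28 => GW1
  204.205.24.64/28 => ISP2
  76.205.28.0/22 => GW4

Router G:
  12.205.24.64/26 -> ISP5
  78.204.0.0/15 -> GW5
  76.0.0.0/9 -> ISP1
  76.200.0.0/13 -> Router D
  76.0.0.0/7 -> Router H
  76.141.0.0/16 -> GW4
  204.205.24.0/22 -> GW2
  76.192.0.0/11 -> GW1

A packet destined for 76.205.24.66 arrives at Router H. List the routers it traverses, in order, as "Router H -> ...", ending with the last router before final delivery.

At Router H: longest match for 76.205.24.66 is 76.205.0.0/18 -> Router G
At Router G: longest match for 76.205.24.66 is 76.200.0.0/13 -> Router D
At Router D: longest match for 76.205.24.66 is 76.192.0.0/11 -> directly connected

Router H -> Router G -> Router D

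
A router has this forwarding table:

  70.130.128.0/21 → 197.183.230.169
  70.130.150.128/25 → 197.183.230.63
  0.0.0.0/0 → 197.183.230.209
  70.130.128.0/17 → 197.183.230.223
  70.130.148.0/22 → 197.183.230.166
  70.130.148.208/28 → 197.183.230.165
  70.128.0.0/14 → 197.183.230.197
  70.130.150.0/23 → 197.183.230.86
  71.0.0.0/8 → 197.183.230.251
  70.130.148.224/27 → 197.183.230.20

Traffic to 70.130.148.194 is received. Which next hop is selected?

Routes whose prefix contains 70.130.148.194:
  0.0.0.0/0 (default, matches everything) -> 197.183.230.209
  70.128.0.0/14 (70.128.0.0 - 70.131.255.255) -> 197.183.230.197
  70.130.128.0/17 (70.130.128.0 - 70.130.255.255) -> 197.183.230.223
  70.130.148.0/22 (70.130.148.0 - 70.130.151.255) -> 197.183.230.166
More-specific entries that do NOT match:
  70.130.148.208/28 (70.130.148.208 - 70.130.148.223) does not contain 70.130.148.194
  70.130.148.224/27 (70.130.148.224 - 70.130.148.255) does not contain 70.130.148.194
  70.130.150.128/25 (70.130.150.128 - 70.130.150.255) does not contain 70.130.148.194
  70.130.150.0/23 (70.130.150.0 - 70.130.151.255) does not contain 70.130.148.194
Longest matching prefix is /22 -> next hop 197.183.230.166.

197.183.230.166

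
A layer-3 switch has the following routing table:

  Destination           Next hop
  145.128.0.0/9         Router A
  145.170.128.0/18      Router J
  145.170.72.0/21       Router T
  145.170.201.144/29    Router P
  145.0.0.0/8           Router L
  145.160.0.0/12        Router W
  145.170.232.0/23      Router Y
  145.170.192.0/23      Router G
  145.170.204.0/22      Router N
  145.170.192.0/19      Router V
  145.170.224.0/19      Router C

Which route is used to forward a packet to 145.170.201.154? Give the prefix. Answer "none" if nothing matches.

Entries matching 145.170.201.154:
  145.0.0.0/8 (145.0.0.0 - 145.255.255.255)
  145.128.0.0/9 (145.128.0.0 - 145.255.255.255)
  145.160.0.0/12 (145.160.0.0 - 145.175.255.255)
  145.170.192.0/19 (145.170.192.0 - 145.170.223.255)
Most specific is 145.170.192.0/19.

145.170.192.0/19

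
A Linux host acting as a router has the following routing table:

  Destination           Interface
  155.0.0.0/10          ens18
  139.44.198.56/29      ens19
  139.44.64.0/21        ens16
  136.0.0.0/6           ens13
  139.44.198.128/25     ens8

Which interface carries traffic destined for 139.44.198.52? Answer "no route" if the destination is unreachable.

ens13

Routes whose prefix contains 139.44.198.52:
  136.0.0.0/6 (136.0.0.0 - 139.255.255.255) -> ens13
More-specific entries that do NOT match:
  139.44.198.56/29 (139.44.198.56 - 139.44.198.63) does not contain 139.44.198.52
  139.44.198.128/25 (139.44.198.128 - 139.44.198.255) does not contain 139.44.198.52
  139.44.64.0/21 (139.44.64.0 - 139.44.71.255) does not contain 139.44.198.52
  155.0.0.0/10 (155.0.0.0 - 155.63.255.255) does not contain 139.44.198.52
Longest matching prefix is /6 -> interface ens13.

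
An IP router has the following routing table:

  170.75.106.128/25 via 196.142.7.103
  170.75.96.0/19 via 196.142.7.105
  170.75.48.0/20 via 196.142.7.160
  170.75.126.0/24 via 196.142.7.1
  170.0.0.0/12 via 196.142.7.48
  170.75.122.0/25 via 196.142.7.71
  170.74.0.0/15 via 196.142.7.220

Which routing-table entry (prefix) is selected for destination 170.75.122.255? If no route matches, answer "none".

170.75.96.0/19

Entries matching 170.75.122.255:
  170.74.0.0/15 (170.74.0.0 - 170.75.255.255)
  170.75.96.0/19 (170.75.96.0 - 170.75.127.255)
Most specific is 170.75.96.0/19.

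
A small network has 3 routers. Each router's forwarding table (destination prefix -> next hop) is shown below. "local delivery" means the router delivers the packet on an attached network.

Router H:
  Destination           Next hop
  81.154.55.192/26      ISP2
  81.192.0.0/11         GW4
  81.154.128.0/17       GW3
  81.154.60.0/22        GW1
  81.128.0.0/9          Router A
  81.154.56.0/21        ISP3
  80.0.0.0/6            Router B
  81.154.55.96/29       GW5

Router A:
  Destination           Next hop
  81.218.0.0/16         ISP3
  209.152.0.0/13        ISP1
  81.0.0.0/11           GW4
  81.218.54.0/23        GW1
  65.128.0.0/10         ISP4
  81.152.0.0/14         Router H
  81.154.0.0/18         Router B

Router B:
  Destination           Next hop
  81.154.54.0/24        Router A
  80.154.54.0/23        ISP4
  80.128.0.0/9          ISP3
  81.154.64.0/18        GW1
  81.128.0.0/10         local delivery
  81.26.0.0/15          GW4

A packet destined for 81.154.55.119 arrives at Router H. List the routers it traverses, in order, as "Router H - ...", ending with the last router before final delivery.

At Router H: longest match for 81.154.55.119 is 81.128.0.0/9 -> Router A
At Router A: longest match for 81.154.55.119 is 81.154.0.0/18 -> Router B
At Router B: longest match for 81.154.55.119 is 81.128.0.0/10 -> local delivery

Router H - Router A - Router B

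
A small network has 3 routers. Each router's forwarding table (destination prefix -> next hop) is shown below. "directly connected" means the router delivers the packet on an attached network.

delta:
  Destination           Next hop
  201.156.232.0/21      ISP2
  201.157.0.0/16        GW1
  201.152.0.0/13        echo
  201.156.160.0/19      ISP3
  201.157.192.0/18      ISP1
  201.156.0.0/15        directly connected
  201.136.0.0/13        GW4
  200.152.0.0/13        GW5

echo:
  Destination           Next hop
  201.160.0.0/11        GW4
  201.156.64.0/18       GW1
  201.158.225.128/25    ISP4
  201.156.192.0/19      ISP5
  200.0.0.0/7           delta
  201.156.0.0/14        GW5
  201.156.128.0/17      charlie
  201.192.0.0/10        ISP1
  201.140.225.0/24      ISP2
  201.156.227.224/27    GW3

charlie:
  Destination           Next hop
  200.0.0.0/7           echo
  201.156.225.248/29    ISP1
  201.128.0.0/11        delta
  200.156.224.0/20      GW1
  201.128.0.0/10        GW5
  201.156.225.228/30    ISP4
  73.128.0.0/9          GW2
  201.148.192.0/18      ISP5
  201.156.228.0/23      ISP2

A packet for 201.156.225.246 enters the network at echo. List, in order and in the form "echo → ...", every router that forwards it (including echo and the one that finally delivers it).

At echo: longest match for 201.156.225.246 is 201.156.128.0/17 -> charlie
At charlie: longest match for 201.156.225.246 is 201.128.0.0/11 -> delta
At delta: longest match for 201.156.225.246 is 201.156.0.0/15 -> directly connected

echo → charlie → delta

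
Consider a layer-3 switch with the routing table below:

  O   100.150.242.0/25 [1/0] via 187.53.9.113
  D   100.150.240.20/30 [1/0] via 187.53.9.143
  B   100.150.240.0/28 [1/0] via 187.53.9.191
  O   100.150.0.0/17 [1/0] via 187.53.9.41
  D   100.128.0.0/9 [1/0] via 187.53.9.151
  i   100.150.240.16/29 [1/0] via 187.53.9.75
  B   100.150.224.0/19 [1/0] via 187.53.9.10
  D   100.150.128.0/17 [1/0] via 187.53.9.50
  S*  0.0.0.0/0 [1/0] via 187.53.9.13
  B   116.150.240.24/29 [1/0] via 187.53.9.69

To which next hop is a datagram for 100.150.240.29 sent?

Routes whose prefix contains 100.150.240.29:
  0.0.0.0/0 (default, matches everything) -> 187.53.9.13
  100.128.0.0/9 (100.128.0.0 - 100.255.255.255) -> 187.53.9.151
  100.150.128.0/17 (100.150.128.0 - 100.150.255.255) -> 187.53.9.50
  100.150.224.0/19 (100.150.224.0 - 100.150.255.255) -> 187.53.9.10
More-specific entries that do NOT match:
  100.150.240.20/30 (100.150.240.20 - 100.150.240.23) does not contain 100.150.240.29
  100.150.240.16/29 (100.150.240.16 - 100.150.240.23) does not contain 100.150.240.29
  116.150.240.24/29 (116.150.240.24 - 116.150.240.31) does not contain 100.150.240.29
  100.150.240.0/28 (100.150.240.0 - 100.150.240.15) does not contain 100.150.240.29
  100.150.242.0/25 (100.150.242.0 - 100.150.242.127) does not contain 100.150.240.29
Longest matching prefix is /19 -> next hop 187.53.9.10.

187.53.9.10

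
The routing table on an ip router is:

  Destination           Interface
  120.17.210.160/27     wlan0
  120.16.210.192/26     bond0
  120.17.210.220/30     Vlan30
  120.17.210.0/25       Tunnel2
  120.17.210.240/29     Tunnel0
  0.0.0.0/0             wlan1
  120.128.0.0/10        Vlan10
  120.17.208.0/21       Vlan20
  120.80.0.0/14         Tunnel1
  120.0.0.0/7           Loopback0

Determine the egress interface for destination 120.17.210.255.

Routes whose prefix contains 120.17.210.255:
  0.0.0.0/0 (default, matches everything) -> wlan1
  120.0.0.0/7 (120.0.0.0 - 121.255.255.255) -> Loopback0
  120.17.208.0/21 (120.17.208.0 - 120.17.215.255) -> Vlan20
More-specific entries that do NOT match:
  120.17.210.220/30 (120.17.210.220 - 120.17.210.223) does not contain 120.17.210.255
  120.17.210.240/29 (120.17.210.240 - 120.17.210.247) does not contain 120.17.210.255
  120.17.210.160/27 (120.17.210.160 - 120.17.210.191) does not contain 120.17.210.255
  120.16.210.192/26 (120.16.210.192 - 120.16.210.255) does not contain 120.17.210.255
  120.17.210.0/25 (120.17.210.0 - 120.17.210.127) does not contain 120.17.210.255
Longest matching prefix is /21 -> interface Vlan20.

Vlan20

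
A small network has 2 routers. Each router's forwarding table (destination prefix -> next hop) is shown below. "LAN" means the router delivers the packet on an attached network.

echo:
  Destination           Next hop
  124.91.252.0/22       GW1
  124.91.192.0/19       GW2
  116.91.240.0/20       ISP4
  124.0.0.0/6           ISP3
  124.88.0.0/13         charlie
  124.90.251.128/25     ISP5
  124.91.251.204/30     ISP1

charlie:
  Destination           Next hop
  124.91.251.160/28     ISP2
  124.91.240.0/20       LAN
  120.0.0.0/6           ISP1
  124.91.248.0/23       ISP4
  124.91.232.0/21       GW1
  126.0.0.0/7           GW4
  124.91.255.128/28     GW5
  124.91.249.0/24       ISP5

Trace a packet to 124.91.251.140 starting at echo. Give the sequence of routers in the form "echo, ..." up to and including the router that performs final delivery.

At echo: longest match for 124.91.251.140 is 124.88.0.0/13 -> charlie
At charlie: longest match for 124.91.251.140 is 124.91.240.0/20 -> LAN

echo, charlie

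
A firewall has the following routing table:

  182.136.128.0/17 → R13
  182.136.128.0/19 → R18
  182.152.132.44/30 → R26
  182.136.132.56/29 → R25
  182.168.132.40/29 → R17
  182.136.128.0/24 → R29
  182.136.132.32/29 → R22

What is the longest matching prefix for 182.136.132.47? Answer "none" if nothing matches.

182.136.128.0/19

Entries matching 182.136.132.47:
  182.136.128.0/17 (182.136.128.0 - 182.136.255.255)
  182.136.128.0/19 (182.136.128.0 - 182.136.159.255)
Most specific is 182.136.128.0/19.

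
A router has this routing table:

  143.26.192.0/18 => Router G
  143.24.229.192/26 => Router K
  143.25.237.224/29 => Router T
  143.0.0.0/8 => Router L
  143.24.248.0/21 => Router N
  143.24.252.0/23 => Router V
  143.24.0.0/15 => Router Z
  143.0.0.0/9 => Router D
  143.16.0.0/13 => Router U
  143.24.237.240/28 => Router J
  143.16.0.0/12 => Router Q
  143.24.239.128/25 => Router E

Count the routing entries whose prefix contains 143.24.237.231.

4

Prefixes containing 143.24.237.231:
  143.0.0.0/8 (143.0.0.0 - 143.255.255.255)
  143.0.0.0/9 (143.0.0.0 - 143.127.255.255)
  143.16.0.0/12 (143.16.0.0 - 143.31.255.255)
  143.24.0.0/15 (143.24.0.0 - 143.25.255.255)
Total matching entries: 4.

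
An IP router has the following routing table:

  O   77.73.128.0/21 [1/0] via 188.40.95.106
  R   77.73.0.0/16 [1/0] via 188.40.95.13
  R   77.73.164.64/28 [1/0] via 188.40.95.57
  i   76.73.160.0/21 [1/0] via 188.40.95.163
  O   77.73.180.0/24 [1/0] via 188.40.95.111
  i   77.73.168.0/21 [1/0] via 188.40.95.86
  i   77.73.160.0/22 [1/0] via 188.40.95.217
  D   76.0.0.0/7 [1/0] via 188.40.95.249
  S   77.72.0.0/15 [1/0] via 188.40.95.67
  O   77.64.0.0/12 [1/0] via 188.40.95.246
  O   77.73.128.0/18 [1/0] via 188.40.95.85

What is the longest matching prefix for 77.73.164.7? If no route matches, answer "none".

77.73.128.0/18

Entries matching 77.73.164.7:
  76.0.0.0/7 (76.0.0.0 - 77.255.255.255)
  77.64.0.0/12 (77.64.0.0 - 77.79.255.255)
  77.72.0.0/15 (77.72.0.0 - 77.73.255.255)
  77.73.0.0/16 (77.73.0.0 - 77.73.255.255)
  77.73.128.0/18 (77.73.128.0 - 77.73.191.255)
Most specific is 77.73.128.0/18.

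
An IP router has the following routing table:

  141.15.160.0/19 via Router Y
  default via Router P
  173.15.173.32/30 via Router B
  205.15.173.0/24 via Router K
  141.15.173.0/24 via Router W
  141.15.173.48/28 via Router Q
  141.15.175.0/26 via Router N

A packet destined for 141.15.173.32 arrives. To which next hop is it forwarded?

Router W

Routes whose prefix contains 141.15.173.32:
  0.0.0.0/0 (default, matches everything) -> Router P
  141.15.160.0/19 (141.15.160.0 - 141.15.191.255) -> Router Y
  141.15.173.0/24 (141.15.173.0 - 141.15.173.255) -> Router W
More-specific entries that do NOT match:
  173.15.173.32/30 (173.15.173.32 - 173.15.173.35) does not contain 141.15.173.32
  141.15.173.48/28 (141.15.173.48 - 141.15.173.63) does not contain 141.15.173.32
  141.15.175.0/26 (141.15.175.0 - 141.15.175.63) does not contain 141.15.173.32
Longest matching prefix is /24 -> next hop Router W.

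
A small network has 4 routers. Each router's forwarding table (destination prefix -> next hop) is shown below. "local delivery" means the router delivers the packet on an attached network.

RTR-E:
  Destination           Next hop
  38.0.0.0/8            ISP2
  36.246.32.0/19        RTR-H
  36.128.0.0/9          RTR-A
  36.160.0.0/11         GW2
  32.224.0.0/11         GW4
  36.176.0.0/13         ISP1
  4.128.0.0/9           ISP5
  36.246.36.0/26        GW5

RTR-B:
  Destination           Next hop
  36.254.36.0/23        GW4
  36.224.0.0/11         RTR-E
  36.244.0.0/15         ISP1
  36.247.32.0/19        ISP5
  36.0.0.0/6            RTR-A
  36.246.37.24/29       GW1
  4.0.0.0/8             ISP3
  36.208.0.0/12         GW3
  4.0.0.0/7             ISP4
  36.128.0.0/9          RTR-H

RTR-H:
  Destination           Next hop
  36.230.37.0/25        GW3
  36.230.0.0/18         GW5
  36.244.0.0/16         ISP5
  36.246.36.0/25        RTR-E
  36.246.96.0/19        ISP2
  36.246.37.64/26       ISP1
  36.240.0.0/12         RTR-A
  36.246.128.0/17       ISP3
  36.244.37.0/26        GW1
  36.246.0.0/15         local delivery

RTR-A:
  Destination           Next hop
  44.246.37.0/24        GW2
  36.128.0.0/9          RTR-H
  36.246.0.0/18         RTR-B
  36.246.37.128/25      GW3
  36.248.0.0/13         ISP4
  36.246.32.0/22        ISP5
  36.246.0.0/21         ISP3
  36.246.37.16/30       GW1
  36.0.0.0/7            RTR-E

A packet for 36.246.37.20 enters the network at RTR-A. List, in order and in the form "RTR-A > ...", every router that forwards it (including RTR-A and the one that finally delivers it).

RTR-A > RTR-B > RTR-E > RTR-H

At RTR-A: longest match for 36.246.37.20 is 36.246.0.0/18 -> RTR-B
At RTR-B: longest match for 36.246.37.20 is 36.224.0.0/11 -> RTR-E
At RTR-E: longest match for 36.246.37.20 is 36.246.32.0/19 -> RTR-H
At RTR-H: longest match for 36.246.37.20 is 36.246.0.0/15 -> local delivery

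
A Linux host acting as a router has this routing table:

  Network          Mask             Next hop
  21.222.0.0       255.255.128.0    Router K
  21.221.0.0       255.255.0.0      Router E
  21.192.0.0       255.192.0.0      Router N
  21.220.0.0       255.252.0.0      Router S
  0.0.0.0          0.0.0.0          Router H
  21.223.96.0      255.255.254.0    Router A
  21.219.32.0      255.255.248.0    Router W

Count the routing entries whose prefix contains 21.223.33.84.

3

Prefixes containing 21.223.33.84:
  0.0.0.0/0 (default, matches everything)
  21.192.0.0/10 (21.192.0.0 - 21.255.255.255)
  21.220.0.0/14 (21.220.0.0 - 21.223.255.255)
Total matching entries: 3.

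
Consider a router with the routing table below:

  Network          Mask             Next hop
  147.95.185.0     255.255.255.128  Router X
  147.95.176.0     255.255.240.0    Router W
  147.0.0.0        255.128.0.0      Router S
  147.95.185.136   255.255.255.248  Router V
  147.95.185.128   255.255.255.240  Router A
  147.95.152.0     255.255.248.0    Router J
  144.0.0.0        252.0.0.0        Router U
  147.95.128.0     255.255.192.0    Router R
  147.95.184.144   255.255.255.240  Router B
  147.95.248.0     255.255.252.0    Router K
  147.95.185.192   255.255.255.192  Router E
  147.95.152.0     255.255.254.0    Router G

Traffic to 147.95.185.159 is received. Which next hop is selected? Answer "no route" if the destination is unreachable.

Router W

Routes whose prefix contains 147.95.185.159:
  144.0.0.0/6 (144.0.0.0 - 147.255.255.255) -> Router U
  147.0.0.0/9 (147.0.0.0 - 147.127.255.255) -> Router S
  147.95.128.0/18 (147.95.128.0 - 147.95.191.255) -> Router R
  147.95.176.0/20 (147.95.176.0 - 147.95.191.255) -> Router W
More-specific entries that do NOT match:
  147.95.185.136/29 (147.95.185.136 - 147.95.185.143) does not contain 147.95.185.159
  147.95.185.128/28 (147.95.185.128 - 147.95.185.143) does not contain 147.95.185.159
  147.95.184.144/28 (147.95.184.144 - 147.95.184.159) does not contain 147.95.185.159
  147.95.185.192/26 (147.95.185.192 - 147.95.185.255) does not contain 147.95.185.159
  147.95.185.0/25 (147.95.185.0 - 147.95.185.127) does not contain 147.95.185.159
  147.95.152.0/23 (147.95.152.0 - 147.95.153.255) does not contain 147.95.185.159
  147.95.248.0/22 (147.95.248.0 - 147.95.251.255) does not contain 147.95.185.159
  147.95.152.0/21 (147.95.152.0 - 147.95.159.255) does not contain 147.95.185.159
Longest matching prefix is /20 -> next hop Router W.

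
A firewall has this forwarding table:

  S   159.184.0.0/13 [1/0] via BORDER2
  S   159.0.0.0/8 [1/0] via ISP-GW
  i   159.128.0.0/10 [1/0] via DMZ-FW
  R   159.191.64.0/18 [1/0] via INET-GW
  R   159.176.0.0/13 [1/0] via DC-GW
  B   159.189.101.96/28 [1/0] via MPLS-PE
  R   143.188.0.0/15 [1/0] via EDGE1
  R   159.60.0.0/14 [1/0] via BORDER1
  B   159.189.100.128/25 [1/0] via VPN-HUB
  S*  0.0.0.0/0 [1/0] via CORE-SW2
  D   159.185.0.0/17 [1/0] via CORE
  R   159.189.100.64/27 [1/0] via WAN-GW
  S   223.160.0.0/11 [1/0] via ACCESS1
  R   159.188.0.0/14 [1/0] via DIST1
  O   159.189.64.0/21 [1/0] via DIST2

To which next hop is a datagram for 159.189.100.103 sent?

DIST1

Routes whose prefix contains 159.189.100.103:
  0.0.0.0/0 (default, matches everything) -> CORE-SW2
  159.0.0.0/8 (159.0.0.0 - 159.255.255.255) -> ISP-GW
  159.128.0.0/10 (159.128.0.0 - 159.191.255.255) -> DMZ-FW
  159.184.0.0/13 (159.184.0.0 - 159.191.255.255) -> BORDER2
  159.188.0.0/14 (159.188.0.0 - 159.191.255.255) -> DIST1
More-specific entries that do NOT match:
  159.189.101.96/28 (159.189.101.96 - 159.189.101.111) does not contain 159.189.100.103
  159.189.100.64/27 (159.189.100.64 - 159.189.100.95) does not contain 159.189.100.103
  159.189.100.128/25 (159.189.100.128 - 159.189.100.255) does not contain 159.189.100.103
  159.189.64.0/21 (159.189.64.0 - 159.189.71.255) does not contain 159.189.100.103
  159.191.64.0/18 (159.191.64.0 - 159.191.127.255) does not contain 159.189.100.103
  159.185.0.0/17 (159.185.0.0 - 159.185.127.255) does not contain 159.189.100.103
  143.188.0.0/15 (143.188.0.0 - 143.189.255.255) does not contain 159.189.100.103
Longest matching prefix is /14 -> next hop DIST1.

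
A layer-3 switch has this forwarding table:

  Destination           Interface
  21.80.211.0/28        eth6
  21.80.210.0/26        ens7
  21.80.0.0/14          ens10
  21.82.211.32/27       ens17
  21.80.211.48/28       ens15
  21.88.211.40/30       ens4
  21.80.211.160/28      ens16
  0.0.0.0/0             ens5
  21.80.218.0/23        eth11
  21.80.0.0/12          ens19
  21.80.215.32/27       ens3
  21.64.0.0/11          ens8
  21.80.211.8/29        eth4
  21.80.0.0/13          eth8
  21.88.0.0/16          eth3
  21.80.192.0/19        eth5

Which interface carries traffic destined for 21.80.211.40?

Routes whose prefix contains 21.80.211.40:
  0.0.0.0/0 (default, matches everything) -> ens5
  21.64.0.0/11 (21.64.0.0 - 21.95.255.255) -> ens8
  21.80.0.0/12 (21.80.0.0 - 21.95.255.255) -> ens19
  21.80.0.0/13 (21.80.0.0 - 21.87.255.255) -> eth8
  21.80.0.0/14 (21.80.0.0 - 21.83.255.255) -> ens10
  21.80.192.0/19 (21.80.192.0 - 21.80.223.255) -> eth5
More-specific entries that do NOT match:
  21.88.211.40/30 (21.88.211.40 - 21.88.211.43) does not contain 21.80.211.40
  21.80.211.8/29 (21.80.211.8 - 21.80.211.15) does not contain 21.80.211.40
  21.80.211.0/28 (21.80.211.0 - 21.80.211.15) does not contain 21.80.211.40
  21.80.211.48/28 (21.80.211.48 - 21.80.211.63) does not contain 21.80.211.40
  21.80.211.160/28 (21.80.211.160 - 21.80.211.175) does not contain 21.80.211.40
  21.82.211.32/27 (21.82.211.32 - 21.82.211.63) does not contain 21.80.211.40
  21.80.215.32/27 (21.80.215.32 - 21.80.215.63) does not contain 21.80.211.40
  21.80.210.0/26 (21.80.210.0 - 21.80.210.63) does not contain 21.80.211.40
  21.80.218.0/23 (21.80.218.0 - 21.80.219.255) does not contain 21.80.211.40
Longest matching prefix is /19 -> interface eth5.

eth5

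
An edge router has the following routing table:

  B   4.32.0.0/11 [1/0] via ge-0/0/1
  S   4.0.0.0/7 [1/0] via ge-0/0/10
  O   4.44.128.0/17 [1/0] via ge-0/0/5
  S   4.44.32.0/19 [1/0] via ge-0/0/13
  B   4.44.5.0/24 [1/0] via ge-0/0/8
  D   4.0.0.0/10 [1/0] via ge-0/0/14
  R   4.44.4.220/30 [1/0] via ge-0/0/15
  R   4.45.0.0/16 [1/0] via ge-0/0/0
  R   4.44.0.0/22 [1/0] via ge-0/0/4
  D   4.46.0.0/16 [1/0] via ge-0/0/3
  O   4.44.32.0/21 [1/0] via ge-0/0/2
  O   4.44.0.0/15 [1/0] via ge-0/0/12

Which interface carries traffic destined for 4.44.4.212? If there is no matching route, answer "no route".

Routes whose prefix contains 4.44.4.212:
  4.0.0.0/7 (4.0.0.0 - 5.255.255.255) -> ge-0/0/10
  4.0.0.0/10 (4.0.0.0 - 4.63.255.255) -> ge-0/0/14
  4.32.0.0/11 (4.32.0.0 - 4.63.255.255) -> ge-0/0/1
  4.44.0.0/15 (4.44.0.0 - 4.45.255.255) -> ge-0/0/12
More-specific entries that do NOT match:
  4.44.4.220/30 (4.44.4.220 - 4.44.4.223) does not contain 4.44.4.212
  4.44.5.0/24 (4.44.5.0 - 4.44.5.255) does not contain 4.44.4.212
  4.44.0.0/22 (4.44.0.0 - 4.44.3.255) does not contain 4.44.4.212
  4.44.32.0/21 (4.44.32.0 - 4.44.39.255) does not contain 4.44.4.212
  4.44.32.0/19 (4.44.32.0 - 4.44.63.255) does not contain 4.44.4.212
  4.44.128.0/17 (4.44.128.0 - 4.44.255.255) does not contain 4.44.4.212
  4.45.0.0/16 (4.45.0.0 - 4.45.255.255) does not contain 4.44.4.212
  4.46.0.0/16 (4.46.0.0 - 4.46.255.255) does not contain 4.44.4.212
Longest matching prefix is /15 -> interface ge-0/0/12.

ge-0/0/12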